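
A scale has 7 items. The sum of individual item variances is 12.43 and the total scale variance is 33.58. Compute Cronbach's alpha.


alpha = (k/(k-1)) * (1 - sum(si^2)/s_total^2)
= (7/6) * (1 - 12.43/33.58)
alpha = 0.7348

0.7348


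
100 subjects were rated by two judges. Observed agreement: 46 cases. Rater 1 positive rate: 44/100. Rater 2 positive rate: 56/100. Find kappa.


P_o = 46/100 = 0.46
P_e = (44*56 + 56*44) / 10000 = 0.4928
kappa = (P_o - P_e) / (1 - P_e)
kappa = (0.46 - 0.4928) / (1 - 0.4928)
kappa = -0.0647

-0.0647


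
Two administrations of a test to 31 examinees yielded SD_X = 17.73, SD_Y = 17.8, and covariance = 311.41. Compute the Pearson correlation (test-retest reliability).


r = cov(X,Y) / (SD_X * SD_Y)
r = 311.41 / (17.73 * 17.8)
r = 311.41 / 315.594
r = 0.9867

0.9867


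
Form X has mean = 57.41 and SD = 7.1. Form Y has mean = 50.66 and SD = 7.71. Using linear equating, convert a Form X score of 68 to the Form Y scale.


slope = SD_Y / SD_X = 7.71 / 7.1 ~ 1.0859
intercept = mean_Y - slope * mean_X = 50.66 - (7.71 / 7.1) * 57.41 ~ -11.6824
Y = slope * X + intercept. To avoid rounding drift from the rounded slope/intercept, evaluate the equivalent form Y = mean_Y + SD_Y * (X - mean_X) / SD_X at full precision:
Y = 50.66 + 7.71 * (68 - 57.41) / 7.1
Y = 50.66 + 7.71 * 10.59 / 7.1
Y = 50.66 + 81.6489 / 7.1
Y = 50.66 + 11.4998
Y = 62.1598

62.1598


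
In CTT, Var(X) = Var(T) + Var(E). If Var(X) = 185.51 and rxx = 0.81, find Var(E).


var_true = rxx * var_obs = 0.81 * 185.51 = 150.2631
var_error = var_obs - var_true
var_error = 185.51 - 150.2631
var_error = 35.2469

35.2469


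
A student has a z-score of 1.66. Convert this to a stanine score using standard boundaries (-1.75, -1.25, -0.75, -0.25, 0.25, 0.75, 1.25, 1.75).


Stanine boundaries: [-1.75, -1.25, -0.75, -0.25, 0.25, 0.75, 1.25, 1.75]
z = 1.66
Check each boundary:
  z >= -1.75 -> could be stanine 2
  z >= -1.25 -> could be stanine 3
  z >= -0.75 -> could be stanine 4
  z >= -0.25 -> could be stanine 5
  z >= 0.25 -> could be stanine 6
  z >= 0.75 -> could be stanine 7
  z >= 1.25 -> could be stanine 8
  z < 1.75
Highest qualifying boundary gives stanine = 8

8


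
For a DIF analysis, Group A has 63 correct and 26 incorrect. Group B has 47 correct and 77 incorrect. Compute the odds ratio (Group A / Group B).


Odds_A = 63/26 = 2.4231
Odds_B = 47/77 = 0.6104
OR = Odds_A / Odds_B = 2.4231 / 0.6104
Exactly, OR = (63 * 77) / (26 * 47) = 4851 / 1222
OR = 3.9697

3.9697


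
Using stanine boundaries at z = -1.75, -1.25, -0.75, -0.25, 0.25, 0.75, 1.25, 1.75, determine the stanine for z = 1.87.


Stanine boundaries: [-1.75, -1.25, -0.75, -0.25, 0.25, 0.75, 1.25, 1.75]
z = 1.87
Check each boundary:
  z >= -1.75 -> could be stanine 2
  z >= -1.25 -> could be stanine 3
  z >= -0.75 -> could be stanine 4
  z >= -0.25 -> could be stanine 5
  z >= 0.25 -> could be stanine 6
  z >= 0.75 -> could be stanine 7
  z >= 1.25 -> could be stanine 8
  z >= 1.75 -> could be stanine 9
Highest qualifying boundary gives stanine = 9

9


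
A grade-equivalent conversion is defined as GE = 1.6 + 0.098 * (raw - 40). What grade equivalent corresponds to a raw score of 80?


raw - median = 80 - 40 = 40
slope * diff = 0.098 * 40 = 3.92
GE = 1.6 + 3.92
GE = 5.52

5.52


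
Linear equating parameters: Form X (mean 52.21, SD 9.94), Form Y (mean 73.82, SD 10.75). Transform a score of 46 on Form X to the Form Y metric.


slope = SD_Y / SD_X = 10.75 / 9.94 ~ 1.0815
intercept = mean_Y - slope * mean_X = 73.82 - (10.75 / 9.94) * 52.21 ~ 17.3555
Y = slope * X + intercept. To avoid rounding drift from the rounded slope/intercept, evaluate the equivalent form Y = mean_Y + SD_Y * (X - mean_X) / SD_X at full precision:
Y = 73.82 + 10.75 * (46 - 52.21) / 9.94
Y = 73.82 - 10.75 * 6.21 / 9.94
Y = 73.82 - 66.7575 / 9.94
Y = 73.82 - 6.716
Y = 67.104

67.104


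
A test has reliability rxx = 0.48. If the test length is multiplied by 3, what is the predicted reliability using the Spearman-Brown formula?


r_new = (n * rxx) / (1 + (n-1) * rxx)
r_new = (3 * 0.48) / (1 + 2 * 0.48)
r_new = 1.44 / 1.96
r_new = 0.7347

0.7347


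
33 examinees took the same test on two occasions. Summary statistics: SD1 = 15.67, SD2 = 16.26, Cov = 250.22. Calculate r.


r = cov(X,Y) / (SD_X * SD_Y)
r = 250.22 / (15.67 * 16.26)
r = 250.22 / 254.7942
r = 0.982

0.982


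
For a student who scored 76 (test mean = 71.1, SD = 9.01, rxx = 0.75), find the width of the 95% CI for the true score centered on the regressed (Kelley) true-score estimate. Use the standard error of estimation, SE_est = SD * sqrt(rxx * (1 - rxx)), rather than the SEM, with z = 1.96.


True score estimate = 0.75*76 + 0.25*71.1 = 74.775
SE_est = SD * sqrt(rxx * (1 - rxx)) = 9.01 * sqrt(0.75 * 0.25) = 9.01 * sqrt(0.1875) = 3.901444
CI = T_est +/- z * SE_est, so width = 2 * z * SE_est = 2 * 1.96 * 3.901444
Width = 15.2937

15.2937


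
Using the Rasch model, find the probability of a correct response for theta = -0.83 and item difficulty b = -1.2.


theta - b = -0.83 - -1.2 = 0.37
exp(-(theta - b)) = exp(-0.37) = 0.6907
P = 1 / (1 + 0.6907)
P = 0.5915

0.5915


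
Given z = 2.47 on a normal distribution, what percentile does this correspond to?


CDF(z) = 0.5 * (1 + erf(z/sqrt(2)))
erf(1.7466) = 0.9865
CDF = 0.9932
Percentile rank = 0.9932 * 100 = 99.32

99.32


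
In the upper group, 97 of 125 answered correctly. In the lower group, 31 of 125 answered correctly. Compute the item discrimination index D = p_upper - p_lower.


p_upper = 97/125 = 0.776
p_lower = 31/125 = 0.248
D = 0.776 - 0.248 = 0.528

0.528


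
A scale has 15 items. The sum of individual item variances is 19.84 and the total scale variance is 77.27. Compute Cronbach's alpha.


alpha = (k/(k-1)) * (1 - sum(si^2)/s_total^2)
= (15/14) * (1 - 19.84/77.27)
alpha = 0.7963

0.7963


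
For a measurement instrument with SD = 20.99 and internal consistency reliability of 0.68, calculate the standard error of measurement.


SEM = SD * sqrt(1 - rxx)
SEM = 20.99 * sqrt(1 - 0.68)
SEM = 20.99 * sqrt(0.32) = 20.99 * 0.565685
SEM = 11.8737

11.8737


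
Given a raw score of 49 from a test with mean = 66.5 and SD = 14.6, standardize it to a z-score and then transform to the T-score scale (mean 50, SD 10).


z = (X - mean) / SD = (49 - 66.5) / 14.6
z = -17.5 / 14.6
z = -1.1986
T-score = T = 50 + 10z
Carry z at full precision (z = -17.5 / 14.6) into the conversion:
T-score = 50 + 10 * (-17.5 / 14.6) = 50 + -175 / 14.6
T-score = 50 + -11.9863
T-score = 38.0137

38.0137


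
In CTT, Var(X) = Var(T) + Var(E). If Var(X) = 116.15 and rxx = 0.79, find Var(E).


var_true = rxx * var_obs = 0.79 * 116.15 = 91.7585
var_error = var_obs - var_true
var_error = 116.15 - 91.7585
var_error = 24.3915

24.3915


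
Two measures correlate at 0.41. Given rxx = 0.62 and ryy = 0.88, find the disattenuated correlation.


r_corrected = rxy / sqrt(rxx * ryy)
= 0.41 / sqrt(0.62 * 0.88)
= 0.41 / sqrt(0.5456)
= 0.41 / 0.738647
r_corrected = 0.5551

0.5551


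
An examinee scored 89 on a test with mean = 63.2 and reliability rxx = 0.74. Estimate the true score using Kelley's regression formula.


T_est = rxx * X + (1 - rxx) * mean
T_est = 0.74 * 89 + 0.26 * 63.2
T_est = 65.86 + 16.432
T_est = 82.292

82.292


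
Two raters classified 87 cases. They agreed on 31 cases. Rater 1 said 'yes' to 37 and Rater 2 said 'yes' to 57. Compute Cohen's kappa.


P_o = 31/87 = 0.356322
P_e = (37*57 + 50*30) / 7569 = 0.476813
kappa = (P_o - P_e) / (1 - P_e)
kappa = (0.356322 - 0.476813) / (1 - 0.476813)
kappa = -0.2303

-0.2303


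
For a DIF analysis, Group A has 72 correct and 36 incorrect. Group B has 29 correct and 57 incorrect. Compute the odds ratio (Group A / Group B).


Odds_A = 72/36 = 2.0
Odds_B = 29/57 = 0.5088
OR = Odds_A / Odds_B = 2.0 / 0.5088
Exactly, OR = (72 * 57) / (36 * 29) = 4104 / 1044
OR = 3.931

3.931


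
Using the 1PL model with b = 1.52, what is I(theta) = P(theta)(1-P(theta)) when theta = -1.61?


P = 1/(1+exp(-(-1.61-1.52))) = 0.0419
I = P*(1-P) = 0.0419 * 0.9581
I = 0.0401

0.0401


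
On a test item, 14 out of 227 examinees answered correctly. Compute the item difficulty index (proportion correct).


Item difficulty p = number correct / total examinees
p = 14 / 227
p = 0.0617

0.0617


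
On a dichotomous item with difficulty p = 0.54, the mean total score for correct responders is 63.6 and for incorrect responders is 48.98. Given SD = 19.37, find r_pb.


q = 1 - p = 0.46
rpb = ((M1 - M0) / SD) * sqrt(p * q)
rpb = ((63.6 - 48.98) / 19.37) * sqrt(0.54 * 0.46)
rpb = 0.3762

0.3762


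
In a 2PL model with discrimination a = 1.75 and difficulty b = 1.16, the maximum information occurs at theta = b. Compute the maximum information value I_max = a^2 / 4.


For 2PL, max info at theta = b = 1.16
I_max = a^2 / 4 = 1.75^2 / 4
= 3.0625 / 4
I_max = 0.7656

0.7656


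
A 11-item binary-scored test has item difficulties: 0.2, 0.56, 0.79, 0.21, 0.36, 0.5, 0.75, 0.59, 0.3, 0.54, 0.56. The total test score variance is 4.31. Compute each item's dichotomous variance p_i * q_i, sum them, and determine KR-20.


For each item, compute p_i * q_i:
  Item 1: 0.2 * 0.8 = 0.16
  Item 2: 0.56 * 0.44 = 0.2464
  Item 3: 0.79 * 0.21 = 0.1659
  Item 4: 0.21 * 0.79 = 0.1659
  Item 5: 0.36 * 0.64 = 0.2304
  Item 6: 0.5 * 0.5 = 0.25
  Item 7: 0.75 * 0.25 = 0.1875
  Item 8: 0.59 * 0.41 = 0.2419
  Item 9: 0.3 * 0.7 = 0.21
  Item 10: 0.54 * 0.46 = 0.2484
  Item 11: 0.56 * 0.44 = 0.2464
Sum(p_i * q_i) = 0.16 + 0.2464 + 0.1659 + 0.1659 + 0.2304 + 0.25 + 0.1875 + 0.2419 + 0.21 + 0.2484 + 0.2464 = 2.3528
KR-20 = (k/(k-1)) * (1 - Sum(p_i*q_i) / Var_total)
= (11/10) * (1 - 2.3528/4.31)
= 1.1 * 0.4541
KR-20 = 0.4995

0.4995


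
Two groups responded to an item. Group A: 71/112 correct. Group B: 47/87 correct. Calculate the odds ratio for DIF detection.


Odds_A = 71/41 = 1.7317
Odds_B = 47/40 = 1.175
OR = Odds_A / Odds_B = 1.7317 / 1.175
Exactly, OR = (71 * 40) / (41 * 47) = 2840 / 1927
OR = 1.4738

1.4738


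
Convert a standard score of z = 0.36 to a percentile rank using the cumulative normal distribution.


CDF(z) = 0.5 * (1 + erf(z/sqrt(2)))
erf(0.2546) = 0.2812
CDF = 0.6406
Percentile rank = 0.6406 * 100 = 64.06

64.06


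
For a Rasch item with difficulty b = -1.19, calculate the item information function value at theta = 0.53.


P = 1/(1+exp(-(0.53--1.19))) = 0.8481
I = P*(1-P) = 0.8481 * 0.1519
I = 0.1288

0.1288


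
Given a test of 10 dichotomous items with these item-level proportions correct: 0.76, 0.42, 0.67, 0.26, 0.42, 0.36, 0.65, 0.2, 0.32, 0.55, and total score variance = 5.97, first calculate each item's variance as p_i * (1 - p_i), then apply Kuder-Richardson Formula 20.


For each item, compute p_i * q_i:
  Item 1: 0.76 * 0.24 = 0.1824
  Item 2: 0.42 * 0.58 = 0.2436
  Item 3: 0.67 * 0.33 = 0.2211
  Item 4: 0.26 * 0.74 = 0.1924
  Item 5: 0.42 * 0.58 = 0.2436
  Item 6: 0.36 * 0.64 = 0.2304
  Item 7: 0.65 * 0.35 = 0.2275
  Item 8: 0.2 * 0.8 = 0.16
  Item 9: 0.32 * 0.68 = 0.2176
  Item 10: 0.55 * 0.45 = 0.2475
Sum(p_i * q_i) = 0.1824 + 0.2436 + 0.2211 + 0.1924 + 0.2436 + 0.2304 + 0.2275 + 0.16 + 0.2176 + 0.2475 = 2.1661
KR-20 = (k/(k-1)) * (1 - Sum(p_i*q_i) / Var_total)
= (10/9) * (1 - 2.1661/5.97)
= 1.1111 * 0.6372
KR-20 = 0.708

0.708


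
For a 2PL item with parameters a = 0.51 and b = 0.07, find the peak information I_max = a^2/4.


For 2PL, max info at theta = b = 0.07
I_max = a^2 / 4 = 0.51^2 / 4
= 0.2601 / 4
I_max = 0.065

0.065


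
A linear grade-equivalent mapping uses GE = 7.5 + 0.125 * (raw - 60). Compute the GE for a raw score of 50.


raw - median = 50 - 60 = -10
slope * diff = 0.125 * -10 = -1.25
GE = 7.5 + -1.25
GE = 6.25

6.25


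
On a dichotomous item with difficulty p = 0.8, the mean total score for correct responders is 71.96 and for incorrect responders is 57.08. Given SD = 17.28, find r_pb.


q = 1 - p = 0.2
rpb = ((M1 - M0) / SD) * sqrt(p * q)
rpb = ((71.96 - 57.08) / 17.28) * sqrt(0.8 * 0.2)
rpb = 0.3444

0.3444


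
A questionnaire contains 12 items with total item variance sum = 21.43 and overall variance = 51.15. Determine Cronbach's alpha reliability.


alpha = (k/(k-1)) * (1 - sum(si^2)/s_total^2)
= (12/11) * (1 - 21.43/51.15)
alpha = 0.6339

0.6339


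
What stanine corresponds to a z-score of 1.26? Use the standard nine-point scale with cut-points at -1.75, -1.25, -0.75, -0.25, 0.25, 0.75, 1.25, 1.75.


Stanine boundaries: [-1.75, -1.25, -0.75, -0.25, 0.25, 0.75, 1.25, 1.75]
z = 1.26
Check each boundary:
  z >= -1.75 -> could be stanine 2
  z >= -1.25 -> could be stanine 3
  z >= -0.75 -> could be stanine 4
  z >= -0.25 -> could be stanine 5
  z >= 0.25 -> could be stanine 6
  z >= 0.75 -> could be stanine 7
  z >= 1.25 -> could be stanine 8
  z < 1.75
Highest qualifying boundary gives stanine = 8

8


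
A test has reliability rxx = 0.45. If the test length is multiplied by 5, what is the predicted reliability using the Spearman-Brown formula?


r_new = (n * rxx) / (1 + (n-1) * rxx)
r_new = (5 * 0.45) / (1 + 4 * 0.45)
r_new = 2.25 / 2.8
r_new = 0.8036

0.8036


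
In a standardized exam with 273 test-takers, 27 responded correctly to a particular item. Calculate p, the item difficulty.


Item difficulty p = number correct / total examinees
p = 27 / 273
p = 0.0989

0.0989


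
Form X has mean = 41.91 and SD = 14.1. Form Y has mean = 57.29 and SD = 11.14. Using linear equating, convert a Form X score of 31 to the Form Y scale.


slope = SD_Y / SD_X = 11.14 / 14.1 ~ 0.7901
intercept = mean_Y - slope * mean_X = 57.29 - (11.14 / 14.1) * 41.91 ~ 24.1781
Y = slope * X + intercept. To avoid rounding drift from the rounded slope/intercept, evaluate the equivalent form Y = mean_Y + SD_Y * (X - mean_X) / SD_X at full precision:
Y = 57.29 + 11.14 * (31 - 41.91) / 14.1
Y = 57.29 - 11.14 * 10.91 / 14.1
Y = 57.29 - 121.5374 / 14.1
Y = 57.29 - 8.6197
Y = 48.6703

48.6703


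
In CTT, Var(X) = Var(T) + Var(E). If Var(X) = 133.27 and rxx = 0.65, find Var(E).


var_true = rxx * var_obs = 0.65 * 133.27 = 86.6255
var_error = var_obs - var_true
var_error = 133.27 - 86.6255
var_error = 46.6445

46.6445


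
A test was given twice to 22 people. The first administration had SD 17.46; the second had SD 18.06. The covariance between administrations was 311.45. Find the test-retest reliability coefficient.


r = cov(X,Y) / (SD_X * SD_Y)
r = 311.45 / (17.46 * 18.06)
r = 311.45 / 315.3276
r = 0.9877

0.9877


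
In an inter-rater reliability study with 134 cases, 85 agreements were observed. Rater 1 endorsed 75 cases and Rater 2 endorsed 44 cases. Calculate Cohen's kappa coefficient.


P_o = 85/134 = 0.634328
P_e = (75*44 + 59*90) / 17956 = 0.479505
kappa = (P_o - P_e) / (1 - P_e)
kappa = (0.634328 - 0.479505) / (1 - 0.479505)
kappa = 0.2975

0.2975


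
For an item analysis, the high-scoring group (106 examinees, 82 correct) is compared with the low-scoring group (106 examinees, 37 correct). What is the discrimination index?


p_upper = 82/106 = 0.7736
p_lower = 37/106 = 0.3491
D = 0.7736 - 0.3491 = 0.4245

0.4245


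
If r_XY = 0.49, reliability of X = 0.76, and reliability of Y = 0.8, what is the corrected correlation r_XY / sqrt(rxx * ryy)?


r_corrected = rxy / sqrt(rxx * ryy)
= 0.49 / sqrt(0.76 * 0.8)
= 0.49 / sqrt(0.608)
= 0.49 / 0.779744
r_corrected = 0.6284

0.6284


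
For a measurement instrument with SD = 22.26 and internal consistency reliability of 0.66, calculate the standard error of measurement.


SEM = SD * sqrt(1 - rxx)
SEM = 22.26 * sqrt(1 - 0.66)
SEM = 22.26 * sqrt(0.34) = 22.26 * 0.583095
SEM = 12.9797

12.9797


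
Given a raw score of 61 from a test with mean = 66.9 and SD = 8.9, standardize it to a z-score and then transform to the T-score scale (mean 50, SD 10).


z = (X - mean) / SD = (61 - 66.9) / 8.9
z = -5.9 / 8.9
z = -0.6629
T-score = T = 50 + 10z
Carry z at full precision (z = -5.9 / 8.9) into the conversion:
T-score = 50 + 10 * (-5.9 / 8.9) = 50 + -59 / 8.9
T-score = 50 + -6.6292
T-score = 43.3708

43.3708


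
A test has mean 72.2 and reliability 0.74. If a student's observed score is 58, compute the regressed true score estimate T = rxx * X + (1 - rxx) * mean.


T_est = rxx * X + (1 - rxx) * mean
T_est = 0.74 * 58 + 0.26 * 72.2
T_est = 42.92 + 18.772
T_est = 61.692

61.692


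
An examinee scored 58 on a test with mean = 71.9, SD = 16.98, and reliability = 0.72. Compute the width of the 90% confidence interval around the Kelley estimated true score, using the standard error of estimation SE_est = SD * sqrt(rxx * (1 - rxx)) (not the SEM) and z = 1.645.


True score estimate = 0.72*58 + 0.28*71.9 = 61.892
SE_est = SD * sqrt(rxx * (1 - rxx)) = 16.98 * sqrt(0.72 * 0.28) = 16.98 * sqrt(0.2016) = 7.624001
CI = T_est +/- z * SE_est, so width = 2 * z * SE_est = 2 * 1.645 * 7.624001
Width = 25.083

25.083


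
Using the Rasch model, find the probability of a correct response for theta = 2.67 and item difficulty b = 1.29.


theta - b = 2.67 - 1.29 = 1.38
exp(-(theta - b)) = exp(-1.38) = 0.2516
P = 1 / (1 + 0.2516)
P = 0.799

0.799


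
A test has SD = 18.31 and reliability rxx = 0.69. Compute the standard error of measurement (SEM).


SEM = SD * sqrt(1 - rxx)
SEM = 18.31 * sqrt(1 - 0.69)
SEM = 18.31 * sqrt(0.31) = 18.31 * 0.556776
SEM = 10.1946

10.1946


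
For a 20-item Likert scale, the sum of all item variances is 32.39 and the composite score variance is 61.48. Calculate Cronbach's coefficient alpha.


alpha = (k/(k-1)) * (1 - sum(si^2)/s_total^2)
= (20/19) * (1 - 32.39/61.48)
alpha = 0.4981

0.4981


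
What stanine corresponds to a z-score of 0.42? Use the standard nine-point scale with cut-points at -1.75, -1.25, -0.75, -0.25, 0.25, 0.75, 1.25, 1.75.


Stanine boundaries: [-1.75, -1.25, -0.75, -0.25, 0.25, 0.75, 1.25, 1.75]
z = 0.42
Check each boundary:
  z >= -1.75 -> could be stanine 2
  z >= -1.25 -> could be stanine 3
  z >= -0.75 -> could be stanine 4
  z >= -0.25 -> could be stanine 5
  z >= 0.25 -> could be stanine 6
  z < 0.75
  z < 1.25
  z < 1.75
Highest qualifying boundary gives stanine = 6

6


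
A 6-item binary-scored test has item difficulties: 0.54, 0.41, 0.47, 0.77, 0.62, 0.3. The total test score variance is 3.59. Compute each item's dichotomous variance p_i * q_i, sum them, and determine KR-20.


For each item, compute p_i * q_i:
  Item 1: 0.54 * 0.46 = 0.2484
  Item 2: 0.41 * 0.59 = 0.2419
  Item 3: 0.47 * 0.53 = 0.2491
  Item 4: 0.77 * 0.23 = 0.1771
  Item 5: 0.62 * 0.38 = 0.2356
  Item 6: 0.3 * 0.7 = 0.21
Sum(p_i * q_i) = 0.2484 + 0.2419 + 0.2491 + 0.1771 + 0.2356 + 0.21 = 1.3621
KR-20 = (k/(k-1)) * (1 - Sum(p_i*q_i) / Var_total)
= (6/5) * (1 - 1.3621/3.59)
= 1.2 * 0.6206
KR-20 = 0.7447

0.7447


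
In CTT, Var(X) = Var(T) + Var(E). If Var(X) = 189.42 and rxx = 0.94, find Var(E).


var_true = rxx * var_obs = 0.94 * 189.42 = 178.0548
var_error = var_obs - var_true
var_error = 189.42 - 178.0548
var_error = 11.3652

11.3652


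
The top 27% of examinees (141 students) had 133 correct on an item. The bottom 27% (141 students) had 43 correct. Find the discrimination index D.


p_upper = 133/141 = 0.9433
p_lower = 43/141 = 0.305
D = 0.9433 - 0.305 = 0.6383

0.6383


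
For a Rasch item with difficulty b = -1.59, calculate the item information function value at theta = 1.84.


P = 1/(1+exp(-(1.84--1.59))) = 0.9686
I = P*(1-P) = 0.9686 * 0.0314
I = 0.0304

0.0304


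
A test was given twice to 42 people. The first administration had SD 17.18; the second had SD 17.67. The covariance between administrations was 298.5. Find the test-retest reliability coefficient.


r = cov(X,Y) / (SD_X * SD_Y)
r = 298.5 / (17.18 * 17.67)
r = 298.5 / 303.5706
r = 0.9833

0.9833


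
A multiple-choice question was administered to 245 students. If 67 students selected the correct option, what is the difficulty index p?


Item difficulty p = number correct / total examinees
p = 67 / 245
p = 0.2735

0.2735


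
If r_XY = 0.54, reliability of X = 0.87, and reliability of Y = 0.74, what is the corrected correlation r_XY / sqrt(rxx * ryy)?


r_corrected = rxy / sqrt(rxx * ryy)
= 0.54 / sqrt(0.87 * 0.74)
= 0.54 / sqrt(0.6438)
= 0.54 / 0.802371
r_corrected = 0.673

0.673


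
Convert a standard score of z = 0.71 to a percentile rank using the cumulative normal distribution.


CDF(z) = 0.5 * (1 + erf(z/sqrt(2)))
erf(0.502) = 0.5223
CDF = 0.7611
Percentile rank = 0.7611 * 100 = 76.11

76.11


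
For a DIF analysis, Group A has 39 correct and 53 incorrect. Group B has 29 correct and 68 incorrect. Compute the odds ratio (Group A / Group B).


Odds_A = 39/53 = 0.7358
Odds_B = 29/68 = 0.4265
OR = Odds_A / Odds_B = 0.7358 / 0.4265
Exactly, OR = (39 * 68) / (53 * 29) = 2652 / 1537
OR = 1.7254

1.7254


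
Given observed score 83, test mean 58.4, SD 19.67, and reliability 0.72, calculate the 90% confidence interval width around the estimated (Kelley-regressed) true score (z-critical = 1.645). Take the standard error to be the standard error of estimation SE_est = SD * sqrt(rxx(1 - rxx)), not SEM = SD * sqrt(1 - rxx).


True score estimate = 0.72*83 + 0.28*58.4 = 76.112
SE_est = SD * sqrt(rxx * (1 - rxx)) = 19.67 * sqrt(0.72 * 0.28) = 19.67 * sqrt(0.2016) = 8.831808
CI = T_est +/- z * SE_est, so width = 2 * z * SE_est = 2 * 1.645 * 8.831808
Width = 29.0566

29.0566


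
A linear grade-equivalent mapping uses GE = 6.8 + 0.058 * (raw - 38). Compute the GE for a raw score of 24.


raw - median = 24 - 38 = -14
slope * diff = 0.058 * -14 = -0.812
GE = 6.8 + -0.812
GE = 5.988

5.988


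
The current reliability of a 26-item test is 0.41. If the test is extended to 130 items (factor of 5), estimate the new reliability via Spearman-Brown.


r_new = (n * rxx) / (1 + (n-1) * rxx)
r_new = (5 * 0.41) / (1 + 4 * 0.41)
r_new = 2.05 / 2.64
r_new = 0.7765

0.7765


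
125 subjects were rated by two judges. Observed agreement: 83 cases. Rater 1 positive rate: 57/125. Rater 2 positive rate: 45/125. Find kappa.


P_o = 83/125 = 0.664
P_e = (57*45 + 68*80) / 15625 = 0.51232
kappa = (P_o - P_e) / (1 - P_e)
kappa = (0.664 - 0.51232) / (1 - 0.51232)
kappa = 0.311

0.311


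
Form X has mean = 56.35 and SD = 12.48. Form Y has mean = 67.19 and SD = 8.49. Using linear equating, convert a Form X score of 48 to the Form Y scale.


slope = SD_Y / SD_X = 8.49 / 12.48 ~ 0.6803
intercept = mean_Y - slope * mean_X = 67.19 - (8.49 / 12.48) * 56.35 ~ 28.8557
Y = slope * X + intercept. To avoid rounding drift from the rounded slope/intercept, evaluate the equivalent form Y = mean_Y + SD_Y * (X - mean_X) / SD_X at full precision:
Y = 67.19 + 8.49 * (48 - 56.35) / 12.48
Y = 67.19 - 8.49 * 8.35 / 12.48
Y = 67.19 - 70.8915 / 12.48
Y = 67.19 - 5.6804
Y = 61.5096

61.5096


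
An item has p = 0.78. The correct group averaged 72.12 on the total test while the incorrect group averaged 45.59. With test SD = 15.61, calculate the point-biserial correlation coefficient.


q = 1 - p = 0.22
rpb = ((M1 - M0) / SD) * sqrt(p * q)
rpb = ((72.12 - 45.59) / 15.61) * sqrt(0.78 * 0.22)
rpb = 0.704

0.704


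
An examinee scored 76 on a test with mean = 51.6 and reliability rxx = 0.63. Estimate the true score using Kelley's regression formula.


T_est = rxx * X + (1 - rxx) * mean
T_est = 0.63 * 76 + 0.37 * 51.6
T_est = 47.88 + 19.092
T_est = 66.972

66.972


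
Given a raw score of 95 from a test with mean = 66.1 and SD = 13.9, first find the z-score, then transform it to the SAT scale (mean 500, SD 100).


z = (X - mean) / SD = (95 - 66.1) / 13.9
z = 28.9 / 13.9
z = 2.0791
SAT-scale = SAT = 500 + 100z
Carry z at full precision (z = 28.9 / 13.9) into the conversion:
SAT-scale = 500 + 100 * (28.9 / 13.9) = 500 + 2890 / 13.9
SAT-scale = 500 + 207.9137
SAT-scale = 707.9137

707.9137


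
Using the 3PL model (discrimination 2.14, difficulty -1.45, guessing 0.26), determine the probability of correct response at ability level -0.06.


logit = 2.14*(-0.06 - -1.45) = 2.9746
P* = 1/(1 + exp(-2.9746)) = 0.9514
P = 0.26 + (1 - 0.26) * 0.9514
P = 0.964

0.964


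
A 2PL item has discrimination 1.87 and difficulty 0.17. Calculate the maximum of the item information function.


For 2PL, max info at theta = b = 0.17
I_max = a^2 / 4 = 1.87^2 / 4
= 3.4969 / 4
I_max = 0.8742

0.8742


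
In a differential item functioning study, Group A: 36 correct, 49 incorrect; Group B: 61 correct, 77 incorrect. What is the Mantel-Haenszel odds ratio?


Odds_A = 36/49 = 0.7347
Odds_B = 61/77 = 0.7922
OR = Odds_A / Odds_B = 0.7347 / 0.7922
Exactly, OR = (36 * 77) / (49 * 61) = 2772 / 2989
OR = 0.9274

0.9274


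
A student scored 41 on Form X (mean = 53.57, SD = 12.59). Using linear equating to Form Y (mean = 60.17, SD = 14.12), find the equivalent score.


slope = SD_Y / SD_X = 14.12 / 12.59 ~ 1.1215
intercept = mean_Y - slope * mean_X = 60.17 - (14.12 / 12.59) * 53.57 ~ 0.0899
Y = slope * X + intercept. To avoid rounding drift from the rounded slope/intercept, evaluate the equivalent form Y = mean_Y + SD_Y * (X - mean_X) / SD_X at full precision:
Y = 60.17 + 14.12 * (41 - 53.57) / 12.59
Y = 60.17 - 14.12 * 12.57 / 12.59
Y = 60.17 - 177.4884 / 12.59
Y = 60.17 - 14.0976
Y = 46.0724

46.0724


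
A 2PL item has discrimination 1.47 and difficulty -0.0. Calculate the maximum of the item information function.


For 2PL, max info at theta = b = -0.0
I_max = a^2 / 4 = 1.47^2 / 4
= 2.1609 / 4
I_max = 0.5402

0.5402


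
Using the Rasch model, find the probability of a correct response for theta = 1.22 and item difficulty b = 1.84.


theta - b = 1.22 - 1.84 = -0.62
exp(-(theta - b)) = exp(0.62) = 1.8589
P = 1 / (1 + 1.8589)
P = 0.3498

0.3498


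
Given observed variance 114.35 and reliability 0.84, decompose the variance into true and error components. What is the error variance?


var_true = rxx * var_obs = 0.84 * 114.35 = 96.054
var_error = var_obs - var_true
var_error = 114.35 - 96.054
var_error = 18.296

18.296


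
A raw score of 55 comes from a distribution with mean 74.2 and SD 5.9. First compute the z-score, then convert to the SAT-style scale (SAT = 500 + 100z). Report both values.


z = (X - mean) / SD = (55 - 74.2) / 5.9
z = -19.2 / 5.9
z = -3.2542
SAT-scale = SAT = 500 + 100z
Carry z at full precision (z = -19.2 / 5.9) into the conversion:
SAT-scale = 500 + 100 * (-19.2 / 5.9) = 500 + -1920 / 5.9
SAT-scale = 500 + -325.4237
SAT-scale = 174.5763

174.5763


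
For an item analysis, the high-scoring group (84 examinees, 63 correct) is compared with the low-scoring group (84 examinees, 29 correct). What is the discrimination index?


p_upper = 63/84 = 0.75
p_lower = 29/84 = 0.3452
D = 0.75 - 0.3452 = 0.4048

0.4048


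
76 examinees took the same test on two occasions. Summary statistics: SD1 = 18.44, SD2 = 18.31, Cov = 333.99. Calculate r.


r = cov(X,Y) / (SD_X * SD_Y)
r = 333.99 / (18.44 * 18.31)
r = 333.99 / 337.6364
r = 0.9892

0.9892


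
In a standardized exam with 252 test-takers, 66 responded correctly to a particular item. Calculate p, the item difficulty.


Item difficulty p = number correct / total examinees
p = 66 / 252
p = 0.2619

0.2619


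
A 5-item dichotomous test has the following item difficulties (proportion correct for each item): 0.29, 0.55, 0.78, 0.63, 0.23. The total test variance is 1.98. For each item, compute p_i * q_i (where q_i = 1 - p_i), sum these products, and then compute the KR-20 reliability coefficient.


For each item, compute p_i * q_i:
  Item 1: 0.29 * 0.71 = 0.2059
  Item 2: 0.55 * 0.45 = 0.2475
  Item 3: 0.78 * 0.22 = 0.1716
  Item 4: 0.63 * 0.37 = 0.2331
  Item 5: 0.23 * 0.77 = 0.1771
Sum(p_i * q_i) = 0.2059 + 0.2475 + 0.1716 + 0.2331 + 0.1771 = 1.0352
KR-20 = (k/(k-1)) * (1 - Sum(p_i*q_i) / Var_total)
= (5/4) * (1 - 1.0352/1.98)
= 1.25 * 0.4772
KR-20 = 0.5965

0.5965


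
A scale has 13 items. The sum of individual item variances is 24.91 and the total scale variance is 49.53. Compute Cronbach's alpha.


alpha = (k/(k-1)) * (1 - sum(si^2)/s_total^2)
= (13/12) * (1 - 24.91/49.53)
alpha = 0.5385

0.5385


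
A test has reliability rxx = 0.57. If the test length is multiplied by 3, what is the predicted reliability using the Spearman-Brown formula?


r_new = (n * rxx) / (1 + (n-1) * rxx)
r_new = (3 * 0.57) / (1 + 2 * 0.57)
r_new = 1.71 / 2.14
r_new = 0.7991

0.7991


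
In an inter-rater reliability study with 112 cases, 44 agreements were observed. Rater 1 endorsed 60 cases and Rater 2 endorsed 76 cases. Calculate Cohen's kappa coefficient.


P_o = 44/112 = 0.392857
P_e = (60*76 + 52*36) / 12544 = 0.512755
kappa = (P_o - P_e) / (1 - P_e)
kappa = (0.392857 - 0.512755) / (1 - 0.512755)
kappa = -0.2461

-0.2461


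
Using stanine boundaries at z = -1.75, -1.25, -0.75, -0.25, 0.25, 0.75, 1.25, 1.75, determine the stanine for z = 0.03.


Stanine boundaries: [-1.75, -1.25, -0.75, -0.25, 0.25, 0.75, 1.25, 1.75]
z = 0.03
Check each boundary:
  z >= -1.75 -> could be stanine 2
  z >= -1.25 -> could be stanine 3
  z >= -0.75 -> could be stanine 4
  z >= -0.25 -> could be stanine 5
  z < 0.25
  z < 0.75
  z < 1.25
  z < 1.75
Highest qualifying boundary gives stanine = 5

5


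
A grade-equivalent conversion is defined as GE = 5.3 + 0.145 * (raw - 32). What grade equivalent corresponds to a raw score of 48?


raw - median = 48 - 32 = 16
slope * diff = 0.145 * 16 = 2.32
GE = 5.3 + 2.32
GE = 7.62

7.62


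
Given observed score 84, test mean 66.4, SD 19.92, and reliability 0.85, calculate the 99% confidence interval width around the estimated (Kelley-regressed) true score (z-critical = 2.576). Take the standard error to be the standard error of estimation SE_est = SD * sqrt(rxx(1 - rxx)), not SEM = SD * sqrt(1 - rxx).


True score estimate = 0.85*84 + 0.15*66.4 = 81.36
SE_est = SD * sqrt(rxx * (1 - rxx)) = 19.92 * sqrt(0.85 * 0.15) = 19.92 * sqrt(0.1275) = 7.112863
CI = T_est +/- z * SE_est, so width = 2 * z * SE_est = 2 * 2.576 * 7.112863
Width = 36.6455

36.6455


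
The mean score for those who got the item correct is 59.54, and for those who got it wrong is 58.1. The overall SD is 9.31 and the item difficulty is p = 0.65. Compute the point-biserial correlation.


q = 1 - p = 0.35
rpb = ((M1 - M0) / SD) * sqrt(p * q)
rpb = ((59.54 - 58.1) / 9.31) * sqrt(0.65 * 0.35)
rpb = 0.0738

0.0738


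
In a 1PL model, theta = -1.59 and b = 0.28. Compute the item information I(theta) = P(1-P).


P = 1/(1+exp(-(-1.59-0.28))) = 0.1335
I = P*(1-P) = 0.1335 * 0.8665
I = 0.1157

0.1157


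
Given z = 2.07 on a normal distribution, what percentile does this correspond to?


CDF(z) = 0.5 * (1 + erf(z/sqrt(2)))
erf(1.4637) = 0.9615
CDF = 0.9808
Percentile rank = 0.9808 * 100 = 98.08

98.08


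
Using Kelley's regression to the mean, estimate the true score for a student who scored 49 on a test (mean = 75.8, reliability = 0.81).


T_est = rxx * X + (1 - rxx) * mean
T_est = 0.81 * 49 + 0.19 * 75.8
T_est = 39.69 + 14.402
T_est = 54.092

54.092


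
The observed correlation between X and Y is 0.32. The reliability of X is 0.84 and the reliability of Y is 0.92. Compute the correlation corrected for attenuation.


r_corrected = rxy / sqrt(rxx * ryy)
= 0.32 / sqrt(0.84 * 0.92)
= 0.32 / sqrt(0.7728)
= 0.32 / 0.87909
r_corrected = 0.364

0.364


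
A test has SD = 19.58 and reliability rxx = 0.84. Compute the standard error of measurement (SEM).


SEM = SD * sqrt(1 - rxx)
SEM = 19.58 * sqrt(1 - 0.84)
SEM = 19.58 * sqrt(0.16) = 19.58 * 0.4
SEM = 7.832

7.832


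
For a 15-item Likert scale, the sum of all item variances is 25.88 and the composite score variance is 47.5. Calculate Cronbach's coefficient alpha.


alpha = (k/(k-1)) * (1 - sum(si^2)/s_total^2)
= (15/14) * (1 - 25.88/47.5)
alpha = 0.4877

0.4877


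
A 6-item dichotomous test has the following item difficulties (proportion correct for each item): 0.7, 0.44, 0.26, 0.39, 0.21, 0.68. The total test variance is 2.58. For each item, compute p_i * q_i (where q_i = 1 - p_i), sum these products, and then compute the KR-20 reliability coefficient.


For each item, compute p_i * q_i:
  Item 1: 0.7 * 0.3 = 0.21
  Item 2: 0.44 * 0.56 = 0.2464
  Item 3: 0.26 * 0.74 = 0.1924
  Item 4: 0.39 * 0.61 = 0.2379
  Item 5: 0.21 * 0.79 = 0.1659
  Item 6: 0.68 * 0.32 = 0.2176
Sum(p_i * q_i) = 0.21 + 0.2464 + 0.1924 + 0.2379 + 0.1659 + 0.2176 = 1.2702
KR-20 = (k/(k-1)) * (1 - Sum(p_i*q_i) / Var_total)
= (6/5) * (1 - 1.2702/2.58)
= 1.2 * 0.5077
KR-20 = 0.6092

0.6092


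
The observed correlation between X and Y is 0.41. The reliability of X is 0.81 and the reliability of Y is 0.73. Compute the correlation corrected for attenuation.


r_corrected = rxy / sqrt(rxx * ryy)
= 0.41 / sqrt(0.81 * 0.73)
= 0.41 / sqrt(0.5913)
= 0.41 / 0.76896
r_corrected = 0.5332

0.5332


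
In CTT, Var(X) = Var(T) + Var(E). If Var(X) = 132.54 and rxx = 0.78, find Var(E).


var_true = rxx * var_obs = 0.78 * 132.54 = 103.3812
var_error = var_obs - var_true
var_error = 132.54 - 103.3812
var_error = 29.1588

29.1588


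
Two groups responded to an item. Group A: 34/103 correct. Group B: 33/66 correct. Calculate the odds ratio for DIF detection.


Odds_A = 34/69 = 0.4928
Odds_B = 33/33 = 1.0
OR = Odds_A / Odds_B = 0.4928 / 1.0
Exactly, OR = (34 * 33) / (69 * 33) = 1122 / 2277
OR = 0.4928

0.4928


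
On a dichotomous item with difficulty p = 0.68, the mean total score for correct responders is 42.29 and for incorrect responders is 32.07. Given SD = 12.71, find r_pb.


q = 1 - p = 0.32
rpb = ((M1 - M0) / SD) * sqrt(p * q)
rpb = ((42.29 - 32.07) / 12.71) * sqrt(0.68 * 0.32)
rpb = 0.3751

0.3751


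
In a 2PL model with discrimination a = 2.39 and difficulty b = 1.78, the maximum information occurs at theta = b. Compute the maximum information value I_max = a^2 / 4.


For 2PL, max info at theta = b = 1.78
I_max = a^2 / 4 = 2.39^2 / 4
= 5.7121 / 4
I_max = 1.428

1.428


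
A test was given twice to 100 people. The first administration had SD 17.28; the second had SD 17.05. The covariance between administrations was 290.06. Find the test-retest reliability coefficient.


r = cov(X,Y) / (SD_X * SD_Y)
r = 290.06 / (17.28 * 17.05)
r = 290.06 / 294.624
r = 0.9845

0.9845


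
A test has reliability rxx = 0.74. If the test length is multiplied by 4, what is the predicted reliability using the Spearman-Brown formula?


r_new = (n * rxx) / (1 + (n-1) * rxx)
r_new = (4 * 0.74) / (1 + 3 * 0.74)
r_new = 2.96 / 3.22
r_new = 0.9193

0.9193


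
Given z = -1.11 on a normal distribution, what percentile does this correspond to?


CDF(z) = 0.5 * (1 + erf(z/sqrt(2)))
erf(-0.7849) = -0.733
CDF = 0.1335
Percentile rank = 0.1335 * 100 = 13.35

13.35


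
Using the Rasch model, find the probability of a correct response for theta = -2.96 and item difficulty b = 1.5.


theta - b = -2.96 - 1.5 = -4.46
exp(-(theta - b)) = exp(4.46) = 86.4875
P = 1 / (1 + 86.4875)
P = 0.0114

0.0114


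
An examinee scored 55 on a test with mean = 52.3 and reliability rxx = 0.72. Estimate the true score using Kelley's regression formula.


T_est = rxx * X + (1 - rxx) * mean
T_est = 0.72 * 55 + 0.28 * 52.3
T_est = 39.6 + 14.644
T_est = 54.244

54.244


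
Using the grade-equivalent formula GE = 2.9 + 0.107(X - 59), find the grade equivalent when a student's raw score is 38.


raw - median = 38 - 59 = -21
slope * diff = 0.107 * -21 = -2.247
GE = 2.9 + -2.247
GE = 0.653

0.653


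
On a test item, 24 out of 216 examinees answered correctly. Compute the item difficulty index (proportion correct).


Item difficulty p = number correct / total examinees
p = 24 / 216
p = 0.1111

0.1111


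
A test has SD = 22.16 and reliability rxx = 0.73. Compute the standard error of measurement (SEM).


SEM = SD * sqrt(1 - rxx)
SEM = 22.16 * sqrt(1 - 0.73)
SEM = 22.16 * sqrt(0.27) = 22.16 * 0.519615
SEM = 11.5147

11.5147


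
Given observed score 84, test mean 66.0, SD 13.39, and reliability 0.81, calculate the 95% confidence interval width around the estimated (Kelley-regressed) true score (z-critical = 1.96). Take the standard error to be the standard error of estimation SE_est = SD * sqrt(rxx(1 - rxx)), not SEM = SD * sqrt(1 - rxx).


True score estimate = 0.81*84 + 0.19*66.0 = 80.58
SE_est = SD * sqrt(rxx * (1 - rxx)) = 13.39 * sqrt(0.81 * 0.19) = 13.39 * sqrt(0.1539) = 5.252909
CI = T_est +/- z * SE_est, so width = 2 * z * SE_est = 2 * 1.96 * 5.252909
Width = 20.5914

20.5914


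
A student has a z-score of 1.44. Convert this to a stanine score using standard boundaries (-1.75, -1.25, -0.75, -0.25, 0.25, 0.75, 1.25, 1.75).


Stanine boundaries: [-1.75, -1.25, -0.75, -0.25, 0.25, 0.75, 1.25, 1.75]
z = 1.44
Check each boundary:
  z >= -1.75 -> could be stanine 2
  z >= -1.25 -> could be stanine 3
  z >= -0.75 -> could be stanine 4
  z >= -0.25 -> could be stanine 5
  z >= 0.25 -> could be stanine 6
  z >= 0.75 -> could be stanine 7
  z >= 1.25 -> could be stanine 8
  z < 1.75
Highest qualifying boundary gives stanine = 8

8


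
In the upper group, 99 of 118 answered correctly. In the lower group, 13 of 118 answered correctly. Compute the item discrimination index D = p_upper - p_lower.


p_upper = 99/118 = 0.839
p_lower = 13/118 = 0.1102
D = 0.839 - 0.1102 = 0.7288

0.7288


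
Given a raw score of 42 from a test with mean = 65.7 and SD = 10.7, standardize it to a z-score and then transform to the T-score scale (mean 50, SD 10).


z = (X - mean) / SD = (42 - 65.7) / 10.7
z = -23.7 / 10.7
z = -2.215
T-score = T = 50 + 10z
Carry z at full precision (z = -23.7 / 10.7) into the conversion:
T-score = 50 + 10 * (-23.7 / 10.7) = 50 + -237 / 10.7
T-score = 50 + -22.1495
T-score = 27.8505

27.8505


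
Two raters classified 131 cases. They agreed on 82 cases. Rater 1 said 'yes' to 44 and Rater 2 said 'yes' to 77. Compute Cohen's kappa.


P_o = 82/131 = 0.625954
P_e = (44*77 + 87*54) / 17161 = 0.471185
kappa = (P_o - P_e) / (1 - P_e)
kappa = (0.625954 - 0.471185) / (1 - 0.471185)
kappa = 0.2927

0.2927


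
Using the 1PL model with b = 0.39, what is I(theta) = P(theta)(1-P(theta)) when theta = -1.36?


P = 1/(1+exp(-(-1.36-0.39))) = 0.148
I = P*(1-P) = 0.148 * 0.852
I = 0.1261

0.1261


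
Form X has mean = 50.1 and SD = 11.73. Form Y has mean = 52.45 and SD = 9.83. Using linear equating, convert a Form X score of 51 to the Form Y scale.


slope = SD_Y / SD_X = 9.83 / 11.73 ~ 0.838
intercept = mean_Y - slope * mean_X = 52.45 - (9.83 / 11.73) * 50.1 ~ 10.4651
Y = slope * X + intercept. To avoid rounding drift from the rounded slope/intercept, evaluate the equivalent form Y = mean_Y + SD_Y * (X - mean_X) / SD_X at full precision:
Y = 52.45 + 9.83 * (51 - 50.1) / 11.73
Y = 52.45 + 9.83 * 0.9 / 11.73
Y = 52.45 + 8.847 / 11.73
Y = 52.45 + 0.7542
Y = 53.2042

53.2042


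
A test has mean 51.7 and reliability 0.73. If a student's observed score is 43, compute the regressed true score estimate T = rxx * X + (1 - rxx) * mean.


T_est = rxx * X + (1 - rxx) * mean
T_est = 0.73 * 43 + 0.27 * 51.7
T_est = 31.39 + 13.959
T_est = 45.349

45.349


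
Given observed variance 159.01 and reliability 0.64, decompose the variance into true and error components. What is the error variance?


var_true = rxx * var_obs = 0.64 * 159.01 = 101.7664
var_error = var_obs - var_true
var_error = 159.01 - 101.7664
var_error = 57.2436

57.2436


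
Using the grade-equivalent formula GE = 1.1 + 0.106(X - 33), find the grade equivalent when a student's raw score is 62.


raw - median = 62 - 33 = 29
slope * diff = 0.106 * 29 = 3.074
GE = 1.1 + 3.074
GE = 4.174

4.174


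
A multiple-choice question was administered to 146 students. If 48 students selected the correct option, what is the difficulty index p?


Item difficulty p = number correct / total examinees
p = 48 / 146
p = 0.3288

0.3288


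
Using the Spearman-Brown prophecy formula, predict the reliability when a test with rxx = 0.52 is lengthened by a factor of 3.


r_new = (n * rxx) / (1 + (n-1) * rxx)
r_new = (3 * 0.52) / (1 + 2 * 0.52)
r_new = 1.56 / 2.04
r_new = 0.7647

0.7647
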